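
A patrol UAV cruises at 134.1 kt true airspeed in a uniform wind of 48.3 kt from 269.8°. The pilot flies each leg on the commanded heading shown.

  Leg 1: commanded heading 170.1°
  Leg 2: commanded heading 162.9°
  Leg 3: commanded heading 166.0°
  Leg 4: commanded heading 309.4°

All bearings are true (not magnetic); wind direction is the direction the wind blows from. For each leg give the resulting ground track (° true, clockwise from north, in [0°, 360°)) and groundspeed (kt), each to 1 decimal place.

Leg 1: track=151.6°, groundspeed=150.0 kt
Leg 2: track=145.6°, groundspeed=155.2 kt
Leg 3: track=148.1°, groundspeed=153.0 kt
Leg 4: track=327.0°, groundspeed=101.7 kt

Leg 1: heading 170.1°; drift -18.5° → track 151.6°, groundspeed 150.0 kt
Leg 2: heading 162.9°; drift -17.3° → track 145.6°, groundspeed 155.2 kt
Leg 3: heading 166.0°; drift -17.9° → track 148.1°, groundspeed 153.0 kt
Leg 4: heading 309.4°; drift +17.6° → track 327.0°, groundspeed 101.7 kt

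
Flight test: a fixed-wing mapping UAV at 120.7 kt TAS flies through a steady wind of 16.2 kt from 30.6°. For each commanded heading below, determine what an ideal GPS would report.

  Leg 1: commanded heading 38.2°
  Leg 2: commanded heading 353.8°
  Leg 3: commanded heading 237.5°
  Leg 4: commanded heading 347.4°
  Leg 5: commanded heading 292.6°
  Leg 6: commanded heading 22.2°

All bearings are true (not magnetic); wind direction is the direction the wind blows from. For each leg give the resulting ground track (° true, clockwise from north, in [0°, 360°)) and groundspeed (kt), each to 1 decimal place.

Leg 1: track=39.4°, groundspeed=104.7 kt
Leg 2: track=348.7°, groundspeed=108.2 kt
Leg 3: track=234.4°, groundspeed=135.3 kt
Leg 4: track=341.6°, groundspeed=109.5 kt
Leg 5: track=285.2°, groundspeed=124.0 kt
Leg 6: track=20.9°, groundspeed=104.7 kt

Leg 1: heading 38.2°; drift +1.2° → track 39.4°, groundspeed 104.7 kt
Leg 2: heading 353.8°; drift -5.1° → track 348.7°, groundspeed 108.2 kt
Leg 3: heading 237.5°; drift -3.1° → track 234.4°, groundspeed 135.3 kt
Leg 4: heading 347.4°; drift -5.8° → track 341.6°, groundspeed 109.5 kt
Leg 5: heading 292.6°; drift -7.4° → track 285.2°, groundspeed 124.0 kt
Leg 6: heading 22.2°; drift -1.3° → track 20.9°, groundspeed 104.7 kt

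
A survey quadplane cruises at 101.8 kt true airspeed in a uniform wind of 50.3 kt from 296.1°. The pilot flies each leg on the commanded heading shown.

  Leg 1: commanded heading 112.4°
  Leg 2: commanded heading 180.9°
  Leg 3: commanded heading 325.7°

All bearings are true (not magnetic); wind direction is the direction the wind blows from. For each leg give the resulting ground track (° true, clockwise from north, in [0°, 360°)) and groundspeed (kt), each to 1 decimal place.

Leg 1: track=113.6°, groundspeed=152.0 kt
Leg 2: track=160.6°, groundspeed=131.4 kt
Leg 3: track=348.9°, groundspeed=63.2 kt

Leg 1: heading 112.4°; drift +1.2° → track 113.6°, groundspeed 152.0 kt
Leg 2: heading 180.9°; drift -20.3° → track 160.6°, groundspeed 131.4 kt
Leg 3: heading 325.7°; drift +23.2° → track 348.9°, groundspeed 63.2 kt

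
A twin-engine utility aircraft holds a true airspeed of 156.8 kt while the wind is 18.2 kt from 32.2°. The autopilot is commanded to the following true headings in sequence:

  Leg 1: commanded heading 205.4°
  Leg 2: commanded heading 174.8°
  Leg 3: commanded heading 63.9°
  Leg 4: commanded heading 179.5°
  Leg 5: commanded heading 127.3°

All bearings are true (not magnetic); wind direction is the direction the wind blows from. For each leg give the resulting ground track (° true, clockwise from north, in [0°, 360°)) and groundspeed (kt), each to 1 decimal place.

Leg 1: track=206.1°, groundspeed=174.9 kt
Leg 2: track=178.5°, groundspeed=171.6 kt
Leg 3: track=67.8°, groundspeed=141.6 kt
Leg 4: track=182.8°, groundspeed=172.4 kt
Leg 5: track=133.8°, groundspeed=159.5 kt

Leg 1: heading 205.4°; drift +0.7° → track 206.1°, groundspeed 174.9 kt
Leg 2: heading 174.8°; drift +3.7° → track 178.5°, groundspeed 171.6 kt
Leg 3: heading 63.9°; drift +3.9° → track 67.8°, groundspeed 141.6 kt
Leg 4: heading 179.5°; drift +3.3° → track 182.8°, groundspeed 172.4 kt
Leg 5: heading 127.3°; drift +6.5° → track 133.8°, groundspeed 159.5 kt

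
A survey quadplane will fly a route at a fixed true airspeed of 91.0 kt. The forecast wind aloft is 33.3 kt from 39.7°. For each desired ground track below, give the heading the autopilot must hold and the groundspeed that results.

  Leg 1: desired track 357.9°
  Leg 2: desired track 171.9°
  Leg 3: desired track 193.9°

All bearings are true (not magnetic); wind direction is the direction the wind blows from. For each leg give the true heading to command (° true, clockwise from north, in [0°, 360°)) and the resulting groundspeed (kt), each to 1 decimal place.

Leg 1: heading=12.0°, groundspeed=63.4 kt
Leg 2: heading=156.2°, groundspeed=110.0 kt
Leg 3: heading=184.7°, groundspeed=119.8 kt

Leg 1: desired track 357.9°; wind correction +14.1° → command heading 12.0°, groundspeed 63.4 kt
Leg 2: desired track 171.9°; wind correction -15.7° → command heading 156.2°, groundspeed 110.0 kt
Leg 3: desired track 193.9°; wind correction -9.2° → command heading 184.7°, groundspeed 119.8 kt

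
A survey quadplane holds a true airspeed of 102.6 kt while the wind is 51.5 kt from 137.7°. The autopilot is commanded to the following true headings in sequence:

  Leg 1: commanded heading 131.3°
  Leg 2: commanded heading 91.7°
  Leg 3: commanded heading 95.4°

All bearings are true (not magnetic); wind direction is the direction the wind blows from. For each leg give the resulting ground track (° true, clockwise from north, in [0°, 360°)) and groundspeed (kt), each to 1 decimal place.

Leg 1: track=124.9°, groundspeed=51.7 kt
Leg 2: track=62.7°, groundspeed=76.4 kt
Leg 3: track=67.2°, groundspeed=73.2 kt

Leg 1: heading 131.3°; drift -6.4° → track 124.9°, groundspeed 51.7 kt
Leg 2: heading 91.7°; drift -29.0° → track 62.7°, groundspeed 76.4 kt
Leg 3: heading 95.4°; drift -28.2° → track 67.2°, groundspeed 73.2 kt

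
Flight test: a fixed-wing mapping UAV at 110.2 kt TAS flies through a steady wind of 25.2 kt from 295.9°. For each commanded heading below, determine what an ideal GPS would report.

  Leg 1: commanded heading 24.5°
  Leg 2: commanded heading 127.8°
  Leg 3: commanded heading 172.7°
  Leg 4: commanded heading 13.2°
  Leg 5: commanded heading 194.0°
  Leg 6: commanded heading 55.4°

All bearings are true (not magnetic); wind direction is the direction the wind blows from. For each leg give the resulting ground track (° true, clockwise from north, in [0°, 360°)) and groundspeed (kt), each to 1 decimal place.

Leg 1: heading 24.5°; drift +12.9° → track 37.4°, groundspeed 112.4 kt
Leg 2: heading 127.8°; drift -2.2° → track 125.6°, groundspeed 135.0 kt
Leg 3: heading 172.7°; drift -9.7° → track 163.0°, groundspeed 125.8 kt
Leg 4: heading 13.2°; drift +13.2° → track 26.4°, groundspeed 107.5 kt
Leg 5: heading 194.0°; drift -12.1° → track 181.9°, groundspeed 118.0 kt
Leg 6: heading 55.4°; drift +10.1° → track 65.5°, groundspeed 124.6 kt

Leg 1: track=37.4°, groundspeed=112.4 kt
Leg 2: track=125.6°, groundspeed=135.0 kt
Leg 3: track=163.0°, groundspeed=125.8 kt
Leg 4: track=26.4°, groundspeed=107.5 kt
Leg 5: track=181.9°, groundspeed=118.0 kt
Leg 6: track=65.5°, groundspeed=124.6 kt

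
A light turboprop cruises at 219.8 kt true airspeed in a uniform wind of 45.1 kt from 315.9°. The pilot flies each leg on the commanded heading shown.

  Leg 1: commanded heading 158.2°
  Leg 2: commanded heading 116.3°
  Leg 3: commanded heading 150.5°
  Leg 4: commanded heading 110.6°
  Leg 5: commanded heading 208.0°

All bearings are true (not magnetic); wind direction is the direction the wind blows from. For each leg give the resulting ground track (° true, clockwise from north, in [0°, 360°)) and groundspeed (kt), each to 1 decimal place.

Leg 1: track=154.5°, groundspeed=262.1 kt
Leg 2: track=119.6°, groundspeed=262.7 kt
Leg 3: track=148.0°, groundspeed=263.7 kt
Leg 4: track=114.8°, groundspeed=261.3 kt
Leg 5: track=197.6°, groundspeed=237.6 kt

Leg 1: heading 158.2°; drift -3.7° → track 154.5°, groundspeed 262.1 kt
Leg 2: heading 116.3°; drift +3.3° → track 119.6°, groundspeed 262.7 kt
Leg 3: heading 150.5°; drift -2.5° → track 148.0°, groundspeed 263.7 kt
Leg 4: heading 110.6°; drift +4.2° → track 114.8°, groundspeed 261.3 kt
Leg 5: heading 208.0°; drift -10.4° → track 197.6°, groundspeed 237.6 kt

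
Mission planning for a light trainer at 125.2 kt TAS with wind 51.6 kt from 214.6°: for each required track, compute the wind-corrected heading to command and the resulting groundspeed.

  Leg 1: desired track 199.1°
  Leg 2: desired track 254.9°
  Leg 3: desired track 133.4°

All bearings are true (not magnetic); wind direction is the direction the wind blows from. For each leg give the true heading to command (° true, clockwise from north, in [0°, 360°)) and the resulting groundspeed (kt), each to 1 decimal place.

Leg 1: heading=205.4°, groundspeed=74.7 kt
Leg 2: heading=239.4°, groundspeed=81.3 kt
Leg 3: heading=157.4°, groundspeed=106.5 kt

Leg 1: desired track 199.1°; wind correction +6.3° → command heading 205.4°, groundspeed 74.7 kt
Leg 2: desired track 254.9°; wind correction -15.5° → command heading 239.4°, groundspeed 81.3 kt
Leg 3: desired track 133.4°; wind correction +24.0° → command heading 157.4°, groundspeed 106.5 kt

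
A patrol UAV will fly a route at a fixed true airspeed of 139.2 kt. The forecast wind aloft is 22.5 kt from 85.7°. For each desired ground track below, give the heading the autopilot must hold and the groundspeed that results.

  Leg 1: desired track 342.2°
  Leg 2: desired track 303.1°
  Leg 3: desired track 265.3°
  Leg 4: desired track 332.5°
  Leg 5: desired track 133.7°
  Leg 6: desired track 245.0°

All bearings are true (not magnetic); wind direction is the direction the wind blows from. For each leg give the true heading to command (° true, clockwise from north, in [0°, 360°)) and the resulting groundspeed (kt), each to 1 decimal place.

Leg 1: heading=351.2°, groundspeed=142.7 kt
Leg 2: heading=308.7°, groundspeed=156.4 kt
Leg 3: heading=265.2°, groundspeed=161.7 kt
Leg 4: heading=341.0°, groundspeed=146.5 kt
Leg 5: heading=126.8°, groundspeed=123.1 kt
Leg 6: heading=241.7°, groundspeed=160.0 kt

Leg 1: desired track 342.2°; wind correction +9.0° → command heading 351.2°, groundspeed 142.7 kt
Leg 2: desired track 303.1°; wind correction +5.6° → command heading 308.7°, groundspeed 156.4 kt
Leg 3: desired track 265.3°; wind correction -0.1° → command heading 265.2°, groundspeed 161.7 kt
Leg 4: desired track 332.5°; wind correction +8.5° → command heading 341.0°, groundspeed 146.5 kt
Leg 5: desired track 133.7°; wind correction -6.9° → command heading 126.8°, groundspeed 123.1 kt
Leg 6: desired track 245.0°; wind correction -3.3° → command heading 241.7°, groundspeed 160.0 kt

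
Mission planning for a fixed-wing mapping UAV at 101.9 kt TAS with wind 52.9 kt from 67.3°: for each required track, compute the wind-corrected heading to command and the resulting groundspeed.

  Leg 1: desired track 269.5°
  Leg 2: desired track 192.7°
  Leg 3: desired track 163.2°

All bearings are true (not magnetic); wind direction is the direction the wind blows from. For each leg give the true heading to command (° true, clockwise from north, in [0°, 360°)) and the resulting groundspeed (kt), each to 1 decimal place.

Leg 1: heading=280.8°, groundspeed=148.9 kt
Leg 2: heading=167.7°, groundspeed=123.0 kt
Leg 3: heading=132.1°, groundspeed=92.7 kt

Leg 1: desired track 269.5°; wind correction +11.3° → command heading 280.8°, groundspeed 148.9 kt
Leg 2: desired track 192.7°; wind correction -25.0° → command heading 167.7°, groundspeed 123.0 kt
Leg 3: desired track 163.2°; wind correction -31.1° → command heading 132.1°, groundspeed 92.7 kt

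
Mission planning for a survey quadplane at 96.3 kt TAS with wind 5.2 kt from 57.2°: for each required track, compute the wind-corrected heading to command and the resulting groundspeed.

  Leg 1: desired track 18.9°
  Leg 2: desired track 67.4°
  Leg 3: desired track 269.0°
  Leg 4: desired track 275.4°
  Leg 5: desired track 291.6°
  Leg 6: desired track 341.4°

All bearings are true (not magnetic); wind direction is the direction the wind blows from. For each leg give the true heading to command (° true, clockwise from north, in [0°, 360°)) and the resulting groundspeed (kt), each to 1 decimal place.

Leg 1: heading=20.8°, groundspeed=92.2 kt
Leg 2: heading=66.9°, groundspeed=91.2 kt
Leg 3: heading=270.6°, groundspeed=100.7 kt
Leg 4: heading=277.3°, groundspeed=100.3 kt
Leg 5: heading=294.1°, groundspeed=99.2 kt
Leg 6: heading=344.4°, groundspeed=94.9 kt

Leg 1: desired track 18.9°; wind correction +1.9° → command heading 20.8°, groundspeed 92.2 kt
Leg 2: desired track 67.4°; wind correction -0.5° → command heading 66.9°, groundspeed 91.2 kt
Leg 3: desired track 269.0°; wind correction +1.6° → command heading 270.6°, groundspeed 100.7 kt
Leg 4: desired track 275.4°; wind correction +1.9° → command heading 277.3°, groundspeed 100.3 kt
Leg 5: desired track 291.6°; wind correction +2.5° → command heading 294.1°, groundspeed 99.2 kt
Leg 6: desired track 341.4°; wind correction +3.0° → command heading 344.4°, groundspeed 94.9 kt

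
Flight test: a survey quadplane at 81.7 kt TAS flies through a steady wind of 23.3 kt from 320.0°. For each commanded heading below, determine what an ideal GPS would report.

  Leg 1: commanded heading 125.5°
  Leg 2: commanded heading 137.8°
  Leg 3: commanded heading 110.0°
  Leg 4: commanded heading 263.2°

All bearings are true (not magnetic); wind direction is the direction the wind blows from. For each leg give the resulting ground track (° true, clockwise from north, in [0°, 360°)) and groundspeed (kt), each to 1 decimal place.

Leg 1: track=128.7°, groundspeed=104.4 kt
Leg 2: track=138.3°, groundspeed=105.0 kt
Leg 3: track=116.5°, groundspeed=102.5 kt
Leg 4: track=247.4°, groundspeed=71.6 kt

Leg 1: heading 125.5°; drift +3.2° → track 128.7°, groundspeed 104.4 kt
Leg 2: heading 137.8°; drift +0.5° → track 138.3°, groundspeed 105.0 kt
Leg 3: heading 110.0°; drift +6.5° → track 116.5°, groundspeed 102.5 kt
Leg 4: heading 263.2°; drift -15.8° → track 247.4°, groundspeed 71.6 kt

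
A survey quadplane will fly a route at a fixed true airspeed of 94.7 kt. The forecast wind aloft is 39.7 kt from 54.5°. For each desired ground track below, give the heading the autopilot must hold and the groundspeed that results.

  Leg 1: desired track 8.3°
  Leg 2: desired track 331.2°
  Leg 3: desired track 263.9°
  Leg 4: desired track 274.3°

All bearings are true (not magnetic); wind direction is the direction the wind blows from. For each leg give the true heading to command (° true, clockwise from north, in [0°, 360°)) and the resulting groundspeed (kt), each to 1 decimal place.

Leg 1: heading=25.9°, groundspeed=62.8 kt
Leg 2: heading=355.8°, groundspeed=81.5 kt
Leg 3: heading=275.8°, groundspeed=127.3 kt
Leg 4: heading=289.9°, groundspeed=121.7 kt

Leg 1: desired track 8.3°; wind correction +17.6° → command heading 25.9°, groundspeed 62.8 kt
Leg 2: desired track 331.2°; wind correction +24.6° → command heading 355.8°, groundspeed 81.5 kt
Leg 3: desired track 263.9°; wind correction +11.9° → command heading 275.8°, groundspeed 127.3 kt
Leg 4: desired track 274.3°; wind correction +15.6° → command heading 289.9°, groundspeed 121.7 kt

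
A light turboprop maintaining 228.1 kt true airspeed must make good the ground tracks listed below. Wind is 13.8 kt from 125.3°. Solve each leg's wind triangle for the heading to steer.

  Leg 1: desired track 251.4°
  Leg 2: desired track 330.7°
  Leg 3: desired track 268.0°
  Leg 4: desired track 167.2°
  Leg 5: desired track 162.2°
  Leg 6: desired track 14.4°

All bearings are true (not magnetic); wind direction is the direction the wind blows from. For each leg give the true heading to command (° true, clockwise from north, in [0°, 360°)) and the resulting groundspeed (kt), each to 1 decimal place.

Leg 1: desired track 251.4°; wind correction -2.8° → command heading 248.6°, groundspeed 236.0 kt
Leg 2: desired track 330.7°; wind correction +1.5° → command heading 332.2°, groundspeed 240.5 kt
Leg 3: desired track 268.0°; wind correction -2.1° → command heading 265.9°, groundspeed 238.9 kt
Leg 4: desired track 167.2°; wind correction -2.3° → command heading 164.9°, groundspeed 217.6 kt
Leg 5: desired track 162.2°; wind correction -2.1° → command heading 160.1°, groundspeed 216.9 kt
Leg 6: desired track 14.4°; wind correction +3.2° → command heading 17.6°, groundspeed 232.7 kt

Leg 1: heading=248.6°, groundspeed=236.0 kt
Leg 2: heading=332.2°, groundspeed=240.5 kt
Leg 3: heading=265.9°, groundspeed=238.9 kt
Leg 4: heading=164.9°, groundspeed=217.6 kt
Leg 5: heading=160.1°, groundspeed=216.9 kt
Leg 6: heading=17.6°, groundspeed=232.7 kt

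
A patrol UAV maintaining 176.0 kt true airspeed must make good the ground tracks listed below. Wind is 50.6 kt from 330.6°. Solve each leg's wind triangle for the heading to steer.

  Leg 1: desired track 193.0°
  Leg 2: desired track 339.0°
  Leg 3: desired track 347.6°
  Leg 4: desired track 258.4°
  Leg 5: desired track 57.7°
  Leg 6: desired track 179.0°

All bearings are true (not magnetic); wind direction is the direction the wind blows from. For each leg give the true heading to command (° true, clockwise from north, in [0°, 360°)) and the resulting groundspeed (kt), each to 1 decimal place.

Leg 1: heading=204.2°, groundspeed=210.0 kt
Leg 2: heading=336.6°, groundspeed=125.8 kt
Leg 3: heading=342.8°, groundspeed=127.0 kt
Leg 4: heading=274.3°, groundspeed=153.8 kt
Leg 5: heading=41.0°, groundspeed=166.0 kt
Leg 6: heading=186.9°, groundspeed=218.9 kt

Leg 1: desired track 193.0°; wind correction +11.2° → command heading 204.2°, groundspeed 210.0 kt
Leg 2: desired track 339.0°; wind correction -2.4° → command heading 336.6°, groundspeed 125.8 kt
Leg 3: desired track 347.6°; wind correction -4.8° → command heading 342.8°, groundspeed 127.0 kt
Leg 4: desired track 258.4°; wind correction +15.9° → command heading 274.3°, groundspeed 153.8 kt
Leg 5: desired track 57.7°; wind correction -16.7° → command heading 41.0°, groundspeed 166.0 kt
Leg 6: desired track 179.0°; wind correction +7.9° → command heading 186.9°, groundspeed 218.9 kt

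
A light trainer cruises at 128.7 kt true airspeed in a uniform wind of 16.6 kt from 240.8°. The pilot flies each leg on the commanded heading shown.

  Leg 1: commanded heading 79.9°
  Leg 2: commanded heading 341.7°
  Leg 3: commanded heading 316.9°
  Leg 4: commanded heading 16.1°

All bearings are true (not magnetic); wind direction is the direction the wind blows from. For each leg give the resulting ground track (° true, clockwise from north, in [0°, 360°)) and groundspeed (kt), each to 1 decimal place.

Leg 1: heading 79.9°; drift -2.2° → track 77.7°, groundspeed 144.5 kt
Leg 2: heading 341.7°; drift +7.0° → track 348.7°, groundspeed 132.8 kt
Leg 3: heading 316.9°; drift +7.4° → track 324.3°, groundspeed 125.7 kt
Leg 4: heading 16.1°; drift +4.8° → track 20.9°, groundspeed 141.0 kt

Leg 1: track=77.7°, groundspeed=144.5 kt
Leg 2: track=348.7°, groundspeed=132.8 kt
Leg 3: track=324.3°, groundspeed=125.7 kt
Leg 4: track=20.9°, groundspeed=141.0 kt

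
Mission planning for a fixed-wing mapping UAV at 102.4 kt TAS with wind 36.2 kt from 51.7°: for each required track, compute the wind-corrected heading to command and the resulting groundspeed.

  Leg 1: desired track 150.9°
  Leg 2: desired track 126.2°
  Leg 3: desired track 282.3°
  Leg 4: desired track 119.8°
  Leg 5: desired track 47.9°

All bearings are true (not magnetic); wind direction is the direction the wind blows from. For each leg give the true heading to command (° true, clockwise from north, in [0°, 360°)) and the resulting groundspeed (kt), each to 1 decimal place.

Leg 1: desired track 150.9°; wind correction -20.4° → command heading 130.5°, groundspeed 101.8 kt
Leg 2: desired track 126.2°; wind correction -19.9° → command heading 106.3°, groundspeed 86.6 kt
Leg 3: desired track 282.3°; wind correction +15.9° → command heading 298.2°, groundspeed 121.5 kt
Leg 4: desired track 119.8°; wind correction -19.1° → command heading 100.7°, groundspeed 83.2 kt
Leg 5: desired track 47.9°; wind correction +1.3° → command heading 49.2°, groundspeed 66.3 kt

Leg 1: heading=130.5°, groundspeed=101.8 kt
Leg 2: heading=106.3°, groundspeed=86.6 kt
Leg 3: heading=298.2°, groundspeed=121.5 kt
Leg 4: heading=100.7°, groundspeed=83.2 kt
Leg 5: heading=49.2°, groundspeed=66.3 kt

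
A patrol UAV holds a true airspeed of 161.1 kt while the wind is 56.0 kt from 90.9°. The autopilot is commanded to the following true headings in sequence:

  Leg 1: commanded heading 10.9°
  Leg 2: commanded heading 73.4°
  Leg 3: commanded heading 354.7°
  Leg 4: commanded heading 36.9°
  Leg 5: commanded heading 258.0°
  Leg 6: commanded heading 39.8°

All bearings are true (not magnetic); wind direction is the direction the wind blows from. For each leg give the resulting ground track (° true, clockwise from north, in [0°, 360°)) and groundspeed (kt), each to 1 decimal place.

Leg 1: track=350.9°, groundspeed=161.1 kt
Leg 2: track=64.5°, groundspeed=109.0 kt
Leg 3: track=336.3°, groundspeed=176.2 kt
Leg 4: track=17.4°, groundspeed=136.0 kt
Leg 5: track=261.3°, groundspeed=216.0 kt
Leg 6: track=20.7°, groundspeed=133.3 kt

Leg 1: heading 10.9°; drift -20.0° → track 350.9°, groundspeed 161.1 kt
Leg 2: heading 73.4°; drift -8.9° → track 64.5°, groundspeed 109.0 kt
Leg 3: heading 354.7°; drift -18.4° → track 336.3°, groundspeed 176.2 kt
Leg 4: heading 36.9°; drift -19.5° → track 17.4°, groundspeed 136.0 kt
Leg 5: heading 258.0°; drift +3.3° → track 261.3°, groundspeed 216.0 kt
Leg 6: heading 39.8°; drift -19.1° → track 20.7°, groundspeed 133.3 kt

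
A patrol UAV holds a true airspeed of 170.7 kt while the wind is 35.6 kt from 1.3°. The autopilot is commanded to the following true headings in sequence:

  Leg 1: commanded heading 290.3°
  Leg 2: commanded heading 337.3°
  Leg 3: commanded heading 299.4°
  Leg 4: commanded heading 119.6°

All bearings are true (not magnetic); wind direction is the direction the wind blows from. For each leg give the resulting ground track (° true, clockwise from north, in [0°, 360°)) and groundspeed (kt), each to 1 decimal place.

Leg 1: heading 290.3°; drift -11.9° → track 278.4°, groundspeed 162.6 kt
Leg 2: heading 337.3°; drift -6.0° → track 331.3°, groundspeed 138.9 kt
Leg 3: heading 299.4°; drift -11.5° → track 287.9°, groundspeed 157.1 kt
Leg 4: heading 119.6°; drift +9.5° → track 129.1°, groundspeed 190.2 kt

Leg 1: track=278.4°, groundspeed=162.6 kt
Leg 2: track=331.3°, groundspeed=138.9 kt
Leg 3: track=287.9°, groundspeed=157.1 kt
Leg 4: track=129.1°, groundspeed=190.2 kt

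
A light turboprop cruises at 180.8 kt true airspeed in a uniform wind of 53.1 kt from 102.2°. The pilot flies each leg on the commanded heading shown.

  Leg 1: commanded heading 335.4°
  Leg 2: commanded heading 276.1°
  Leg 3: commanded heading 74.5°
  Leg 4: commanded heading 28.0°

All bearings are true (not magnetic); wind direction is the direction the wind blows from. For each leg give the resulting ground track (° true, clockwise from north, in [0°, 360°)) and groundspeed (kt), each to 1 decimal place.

Leg 1: track=324.1°, groundspeed=216.8 kt
Leg 2: track=277.5°, groundspeed=233.7 kt
Leg 3: track=64.0°, groundspeed=136.0 kt
Leg 4: track=10.9°, groundspeed=174.0 kt

Leg 1: heading 335.4°; drift -11.3° → track 324.1°, groundspeed 216.8 kt
Leg 2: heading 276.1°; drift +1.4° → track 277.5°, groundspeed 233.7 kt
Leg 3: heading 74.5°; drift -10.5° → track 64.0°, groundspeed 136.0 kt
Leg 4: heading 28.0°; drift -17.1° → track 10.9°, groundspeed 174.0 kt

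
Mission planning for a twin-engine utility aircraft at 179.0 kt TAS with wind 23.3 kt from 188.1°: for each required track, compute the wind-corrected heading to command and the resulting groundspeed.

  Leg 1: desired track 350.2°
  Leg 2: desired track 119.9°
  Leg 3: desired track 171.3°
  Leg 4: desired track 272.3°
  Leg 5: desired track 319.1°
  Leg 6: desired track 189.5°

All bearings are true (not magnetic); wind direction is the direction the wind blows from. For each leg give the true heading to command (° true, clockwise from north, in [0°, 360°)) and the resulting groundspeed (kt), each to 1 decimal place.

Leg 1: heading=347.9°, groundspeed=201.0 kt
Leg 2: heading=126.8°, groundspeed=169.0 kt
Leg 3: heading=173.5°, groundspeed=156.6 kt
Leg 4: heading=264.9°, groundspeed=175.1 kt
Leg 5: heading=313.5°, groundspeed=193.4 kt
Leg 6: heading=189.3°, groundspeed=155.7 kt

Leg 1: desired track 350.2°; wind correction -2.3° → command heading 347.9°, groundspeed 201.0 kt
Leg 2: desired track 119.9°; wind correction +6.9° → command heading 126.8°, groundspeed 169.0 kt
Leg 3: desired track 171.3°; wind correction +2.2° → command heading 173.5°, groundspeed 156.6 kt
Leg 4: desired track 272.3°; wind correction -7.4° → command heading 264.9°, groundspeed 175.1 kt
Leg 5: desired track 319.1°; wind correction -5.6° → command heading 313.5°, groundspeed 193.4 kt
Leg 6: desired track 189.5°; wind correction -0.2° → command heading 189.3°, groundspeed 155.7 kt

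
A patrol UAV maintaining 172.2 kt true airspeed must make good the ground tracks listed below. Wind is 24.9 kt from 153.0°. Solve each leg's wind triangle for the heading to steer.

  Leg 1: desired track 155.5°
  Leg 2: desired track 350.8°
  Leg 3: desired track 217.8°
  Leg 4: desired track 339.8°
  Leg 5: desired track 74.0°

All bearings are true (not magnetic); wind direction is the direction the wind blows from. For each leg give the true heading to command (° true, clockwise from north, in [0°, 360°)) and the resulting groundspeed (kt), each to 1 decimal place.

Leg 1: desired track 155.5°; wind correction -0.4° → command heading 155.1°, groundspeed 147.3 kt
Leg 2: desired track 350.8°; wind correction +2.5° → command heading 353.3°, groundspeed 195.7 kt
Leg 3: desired track 217.8°; wind correction -7.5° → command heading 210.3°, groundspeed 160.1 kt
Leg 4: desired track 339.8°; wind correction +1.0° → command heading 340.8°, groundspeed 196.9 kt
Leg 5: desired track 74.0°; wind correction +8.2° → command heading 82.2°, groundspeed 165.7 kt

Leg 1: heading=155.1°, groundspeed=147.3 kt
Leg 2: heading=353.3°, groundspeed=195.7 kt
Leg 3: heading=210.3°, groundspeed=160.1 kt
Leg 4: heading=340.8°, groundspeed=196.9 kt
Leg 5: heading=82.2°, groundspeed=165.7 kt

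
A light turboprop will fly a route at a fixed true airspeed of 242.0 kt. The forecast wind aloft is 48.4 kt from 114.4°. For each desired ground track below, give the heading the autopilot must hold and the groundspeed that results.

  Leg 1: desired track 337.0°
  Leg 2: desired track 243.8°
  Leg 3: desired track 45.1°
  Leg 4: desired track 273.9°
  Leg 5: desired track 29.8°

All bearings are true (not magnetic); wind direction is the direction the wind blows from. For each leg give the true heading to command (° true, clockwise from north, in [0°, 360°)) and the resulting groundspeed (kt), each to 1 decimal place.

Leg 1: heading=344.8°, groundspeed=275.4 kt
Leg 2: heading=234.9°, groundspeed=269.8 kt
Leg 3: heading=55.9°, groundspeed=220.6 kt
Leg 4: heading=269.9°, groundspeed=286.7 kt
Leg 5: heading=41.3°, groundspeed=232.6 kt

Leg 1: desired track 337.0°; wind correction +7.8° → command heading 344.8°, groundspeed 275.4 kt
Leg 2: desired track 243.8°; wind correction -8.9° → command heading 234.9°, groundspeed 269.8 kt
Leg 3: desired track 45.1°; wind correction +10.8° → command heading 55.9°, groundspeed 220.6 kt
Leg 4: desired track 273.9°; wind correction -4.0° → command heading 269.9°, groundspeed 286.7 kt
Leg 5: desired track 29.8°; wind correction +11.5° → command heading 41.3°, groundspeed 232.6 kt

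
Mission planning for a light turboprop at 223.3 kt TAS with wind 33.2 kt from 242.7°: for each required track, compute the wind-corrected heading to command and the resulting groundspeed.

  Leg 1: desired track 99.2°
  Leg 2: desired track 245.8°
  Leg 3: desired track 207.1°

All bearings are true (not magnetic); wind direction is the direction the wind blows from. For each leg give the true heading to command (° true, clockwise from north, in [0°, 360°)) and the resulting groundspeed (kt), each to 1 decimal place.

Leg 1: heading=104.3°, groundspeed=249.1 kt
Leg 2: heading=245.3°, groundspeed=190.1 kt
Leg 3: heading=212.1°, groundspeed=195.5 kt

Leg 1: desired track 99.2°; wind correction +5.1° → command heading 104.3°, groundspeed 249.1 kt
Leg 2: desired track 245.8°; wind correction -0.5° → command heading 245.3°, groundspeed 190.1 kt
Leg 3: desired track 207.1°; wind correction +5.0° → command heading 212.1°, groundspeed 195.5 kt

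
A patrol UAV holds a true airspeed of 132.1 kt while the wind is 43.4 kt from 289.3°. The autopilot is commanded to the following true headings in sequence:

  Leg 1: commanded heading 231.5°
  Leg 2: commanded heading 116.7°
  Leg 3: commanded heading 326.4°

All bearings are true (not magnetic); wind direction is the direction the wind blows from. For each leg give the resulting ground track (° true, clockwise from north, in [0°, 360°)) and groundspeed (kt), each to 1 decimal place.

Leg 1: track=212.9°, groundspeed=115.0 kt
Leg 2: track=114.9°, groundspeed=175.2 kt
Leg 3: track=341.4°, groundspeed=100.9 kt

Leg 1: heading 231.5°; drift -18.6° → track 212.9°, groundspeed 115.0 kt
Leg 2: heading 116.7°; drift -1.8° → track 114.9°, groundspeed 175.2 kt
Leg 3: heading 326.4°; drift +15.0° → track 341.4°, groundspeed 100.9 kt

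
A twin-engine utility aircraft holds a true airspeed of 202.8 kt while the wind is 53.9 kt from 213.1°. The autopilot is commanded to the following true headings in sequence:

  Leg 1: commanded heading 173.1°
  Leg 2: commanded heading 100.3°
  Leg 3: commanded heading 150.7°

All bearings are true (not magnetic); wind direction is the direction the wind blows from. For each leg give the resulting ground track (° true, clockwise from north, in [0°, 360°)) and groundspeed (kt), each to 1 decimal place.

Leg 1: heading 173.1°; drift -12.1° → track 161.0°, groundspeed 165.2 kt
Leg 2: heading 100.3°; drift -12.5° → track 87.8°, groundspeed 229.1 kt
Leg 3: heading 150.7°; drift -15.0° → track 135.7°, groundspeed 184.1 kt

Leg 1: track=161.0°, groundspeed=165.2 kt
Leg 2: track=87.8°, groundspeed=229.1 kt
Leg 3: track=135.7°, groundspeed=184.1 kt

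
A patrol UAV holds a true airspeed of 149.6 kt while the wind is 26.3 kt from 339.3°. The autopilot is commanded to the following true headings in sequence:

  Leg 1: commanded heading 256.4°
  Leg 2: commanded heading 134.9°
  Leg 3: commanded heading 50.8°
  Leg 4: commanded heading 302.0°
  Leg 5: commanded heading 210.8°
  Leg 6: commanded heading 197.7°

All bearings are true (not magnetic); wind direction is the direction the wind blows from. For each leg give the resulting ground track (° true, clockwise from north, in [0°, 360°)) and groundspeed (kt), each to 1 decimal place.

Leg 1: heading 256.4°; drift -10.1° → track 246.3°, groundspeed 148.7 kt
Leg 2: heading 134.9°; drift +3.6° → track 138.5°, groundspeed 173.9 kt
Leg 3: heading 50.8°; drift +10.0° → track 60.8°, groundspeed 143.4 kt
Leg 4: heading 302.0°; drift -7.1° → track 294.9°, groundspeed 129.7 kt
Leg 5: heading 210.8°; drift -7.1° → track 203.7°, groundspeed 167.2 kt
Leg 6: heading 197.7°; drift -5.5° → track 192.2°, groundspeed 171.0 kt

Leg 1: track=246.3°, groundspeed=148.7 kt
Leg 2: track=138.5°, groundspeed=173.9 kt
Leg 3: track=60.8°, groundspeed=143.4 kt
Leg 4: track=294.9°, groundspeed=129.7 kt
Leg 5: track=203.7°, groundspeed=167.2 kt
Leg 6: track=192.2°, groundspeed=171.0 kt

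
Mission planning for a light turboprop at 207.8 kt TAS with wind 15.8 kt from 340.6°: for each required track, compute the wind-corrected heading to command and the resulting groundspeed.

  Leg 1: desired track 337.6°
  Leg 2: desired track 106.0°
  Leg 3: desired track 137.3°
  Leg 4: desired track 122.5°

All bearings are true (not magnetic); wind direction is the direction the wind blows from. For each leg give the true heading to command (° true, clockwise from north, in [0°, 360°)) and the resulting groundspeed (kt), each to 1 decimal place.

Leg 1: desired track 337.6°; wind correction +0.2° → command heading 337.8°, groundspeed 192.0 kt
Leg 2: desired track 106.0°; wind correction -3.6° → command heading 102.4°, groundspeed 216.6 kt
Leg 3: desired track 137.3°; wind correction -1.7° → command heading 135.6°, groundspeed 222.2 kt
Leg 4: desired track 122.5°; wind correction -2.7° → command heading 119.8°, groundspeed 220.0 kt

Leg 1: heading=337.8°, groundspeed=192.0 kt
Leg 2: heading=102.4°, groundspeed=216.6 kt
Leg 3: heading=135.6°, groundspeed=222.2 kt
Leg 4: heading=119.8°, groundspeed=220.0 kt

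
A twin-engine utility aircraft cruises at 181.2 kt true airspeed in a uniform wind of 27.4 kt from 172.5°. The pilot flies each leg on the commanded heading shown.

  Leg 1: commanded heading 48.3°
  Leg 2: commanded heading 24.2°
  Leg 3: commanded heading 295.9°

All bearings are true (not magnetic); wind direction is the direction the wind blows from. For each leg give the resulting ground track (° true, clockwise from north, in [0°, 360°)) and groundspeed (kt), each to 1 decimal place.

Leg 1: heading 48.3°; drift -6.6° → track 41.7°, groundspeed 197.9 kt
Leg 2: heading 24.2°; drift -4.0° → track 20.2°, groundspeed 205.0 kt
Leg 3: heading 295.9°; drift +6.6° → track 302.5°, groundspeed 197.6 kt

Leg 1: track=41.7°, groundspeed=197.9 kt
Leg 2: track=20.2°, groundspeed=205.0 kt
Leg 3: track=302.5°, groundspeed=197.6 kt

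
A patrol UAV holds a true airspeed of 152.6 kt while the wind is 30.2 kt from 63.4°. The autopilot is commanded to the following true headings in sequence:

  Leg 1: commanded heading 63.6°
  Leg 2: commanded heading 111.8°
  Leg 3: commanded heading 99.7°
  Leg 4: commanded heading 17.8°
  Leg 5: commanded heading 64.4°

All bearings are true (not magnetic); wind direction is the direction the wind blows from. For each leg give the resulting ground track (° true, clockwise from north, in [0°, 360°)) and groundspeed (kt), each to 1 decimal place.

Leg 1: heading 63.6°; drift +0.0° → track 63.6°, groundspeed 122.4 kt
Leg 2: heading 111.8°; drift +9.7° → track 121.5°, groundspeed 134.5 kt
Leg 3: heading 99.7°; drift +7.9° → track 107.6°, groundspeed 129.5 kt
Leg 4: heading 17.8°; drift -9.3° → track 8.5°, groundspeed 133.2 kt
Leg 5: heading 64.4°; drift +0.2° → track 64.6°, groundspeed 122.4 kt

Leg 1: track=63.6°, groundspeed=122.4 kt
Leg 2: track=121.5°, groundspeed=134.5 kt
Leg 3: track=107.6°, groundspeed=129.5 kt
Leg 4: track=8.5°, groundspeed=133.2 kt
Leg 5: track=64.6°, groundspeed=122.4 kt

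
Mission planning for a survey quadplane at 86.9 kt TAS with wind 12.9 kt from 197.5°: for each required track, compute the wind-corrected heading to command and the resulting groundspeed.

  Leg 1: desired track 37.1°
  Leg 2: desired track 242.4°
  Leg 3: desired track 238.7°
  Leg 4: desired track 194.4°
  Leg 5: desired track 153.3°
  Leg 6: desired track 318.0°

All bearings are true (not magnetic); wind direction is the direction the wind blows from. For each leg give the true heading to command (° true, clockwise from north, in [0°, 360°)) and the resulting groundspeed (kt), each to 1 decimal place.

Leg 1: desired track 37.1°; wind correction +2.9° → command heading 40.0°, groundspeed 98.9 kt
Leg 2: desired track 242.4°; wind correction -6.0° → command heading 236.4°, groundspeed 77.3 kt
Leg 3: desired track 238.7°; wind correction -5.6° → command heading 233.1°, groundspeed 76.8 kt
Leg 4: desired track 194.4°; wind correction +0.5° → command heading 194.9°, groundspeed 74.0 kt
Leg 5: desired track 153.3°; wind correction +5.9° → command heading 159.2°, groundspeed 77.2 kt
Leg 6: desired track 318.0°; wind correction -7.3° → command heading 310.7°, groundspeed 92.7 kt

Leg 1: heading=40.0°, groundspeed=98.9 kt
Leg 2: heading=236.4°, groundspeed=77.3 kt
Leg 3: heading=233.1°, groundspeed=76.8 kt
Leg 4: heading=194.9°, groundspeed=74.0 kt
Leg 5: heading=159.2°, groundspeed=77.2 kt
Leg 6: heading=310.7°, groundspeed=92.7 kt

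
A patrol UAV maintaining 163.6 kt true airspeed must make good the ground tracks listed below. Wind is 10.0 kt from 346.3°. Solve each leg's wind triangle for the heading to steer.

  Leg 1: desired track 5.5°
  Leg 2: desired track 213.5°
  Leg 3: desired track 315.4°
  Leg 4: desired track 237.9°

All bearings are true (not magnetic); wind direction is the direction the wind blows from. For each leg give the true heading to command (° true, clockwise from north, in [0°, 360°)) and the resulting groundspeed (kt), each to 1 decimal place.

Leg 1: heading=4.3°, groundspeed=154.1 kt
Leg 2: heading=216.1°, groundspeed=170.2 kt
Leg 3: heading=317.2°, groundspeed=154.9 kt
Leg 4: heading=241.2°, groundspeed=166.5 kt

Leg 1: desired track 5.5°; wind correction -1.2° → command heading 4.3°, groundspeed 154.1 kt
Leg 2: desired track 213.5°; wind correction +2.6° → command heading 216.1°, groundspeed 170.2 kt
Leg 3: desired track 315.4°; wind correction +1.8° → command heading 317.2°, groundspeed 154.9 kt
Leg 4: desired track 237.9°; wind correction +3.3° → command heading 241.2°, groundspeed 166.5 kt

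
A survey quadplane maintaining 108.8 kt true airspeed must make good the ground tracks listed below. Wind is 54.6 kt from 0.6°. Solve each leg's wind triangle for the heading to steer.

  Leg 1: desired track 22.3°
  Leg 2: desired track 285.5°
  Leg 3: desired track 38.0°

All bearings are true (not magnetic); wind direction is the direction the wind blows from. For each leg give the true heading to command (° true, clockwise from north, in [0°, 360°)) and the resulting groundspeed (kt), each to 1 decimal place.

Leg 1: heading=11.6°, groundspeed=56.2 kt
Leg 2: heading=314.5°, groundspeed=81.1 kt
Leg 3: heading=20.3°, groundspeed=60.2 kt

Leg 1: desired track 22.3°; wind correction -10.7° → command heading 11.6°, groundspeed 56.2 kt
Leg 2: desired track 285.5°; wind correction +29.0° → command heading 314.5°, groundspeed 81.1 kt
Leg 3: desired track 38.0°; wind correction -17.7° → command heading 20.3°, groundspeed 60.2 kt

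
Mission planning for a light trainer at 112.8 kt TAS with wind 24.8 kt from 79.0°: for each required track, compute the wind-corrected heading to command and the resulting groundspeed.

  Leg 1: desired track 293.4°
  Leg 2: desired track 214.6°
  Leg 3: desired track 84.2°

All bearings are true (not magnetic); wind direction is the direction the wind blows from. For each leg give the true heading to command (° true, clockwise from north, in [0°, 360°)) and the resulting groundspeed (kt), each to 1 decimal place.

Leg 1: desired track 293.4°; wind correction +7.1° → command heading 300.5°, groundspeed 132.4 kt
Leg 2: desired track 214.6°; wind correction -8.8° → command heading 205.8°, groundspeed 129.2 kt
Leg 3: desired track 84.2°; wind correction -1.1° → command heading 83.1°, groundspeed 88.1 kt

Leg 1: heading=300.5°, groundspeed=132.4 kt
Leg 2: heading=205.8°, groundspeed=129.2 kt
Leg 3: heading=83.1°, groundspeed=88.1 kt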